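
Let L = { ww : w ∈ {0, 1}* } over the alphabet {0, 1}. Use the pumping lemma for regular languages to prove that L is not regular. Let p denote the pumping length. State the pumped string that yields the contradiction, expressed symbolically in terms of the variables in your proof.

0^{p+k} 1^p 0^p 1^p

Suppose for contradiction that L is regular, and let p be the pumping length.
Take w = 0^p 1^p 0^p 1^p = uu where u = 0^p1^p; then w ∈ L and |w| = 4p ≥ p.
Write w = xyz as guaranteed by the lemma, with |xy| ≤ p and |y| ≥ 1.
Since the first p symbols of w are all 0's and |xy| ≤ p, y lies entirely in the leading 0-block: y = 0^k for some k with 1 ≤ k ≤ p.
Pump with i = 2: xy^2z = 0^{p+k} 1^p 0^p 1^p, of length 4p+k. Suppose this equals vv. The string starts with 0 and ends with 1, so v does too; thus the boundary between the two copies of v is a 1→0 transition. There is exactly one such transition, at position 2p+k, so |v| = 2p+k and |vv| = 4p+2k ≠ 4p+k since k ≥ 1. So xy^2z ∉ L.
This is a contradiction; hence L is not regular.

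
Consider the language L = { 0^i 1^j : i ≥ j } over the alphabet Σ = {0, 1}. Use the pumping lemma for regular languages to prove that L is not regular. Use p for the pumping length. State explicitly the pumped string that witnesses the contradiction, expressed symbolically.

0^{p-k} 1^p

Assume L is regular. Let p be the pumping length given by the pumping lemma.
Choose w = 0^p 1^p ∈ L, with |w| = 2p ≥ p.
The pumping lemma gives a decomposition w = xyz where |xy| ≤ p and |y| ≥ 1.
Because |xy| ≤ p and w begins with p copies of 0, we have y = 0^k with 1 ≤ k ≤ p.
Consider xy^0z = xz = 0^{p-k} 1^p. Since k ≥ 1, the 0-count p-k is less than p, so i ≥ j fails; thus xz ∉ L.
Contradiction. Therefore L is not regular.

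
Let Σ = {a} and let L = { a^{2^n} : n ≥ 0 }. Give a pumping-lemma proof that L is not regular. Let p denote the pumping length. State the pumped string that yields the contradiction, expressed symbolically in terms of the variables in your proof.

a^{2^p+k}

Assume L is regular; let p be its pumping constant.
Take w = a^{2^p} ∈ L with |w| = 2^p ≥ p.
The pumping lemma gives a decomposition w = xyz where |xy| ≤ p and |y| ≥ 1.
Then y = a^k for some k with 1 ≤ k ≤ p.
Pump with i = 2: xy^2z = a^{2^p+k}. Since 1 ≤ k ≤ p < 2^p, we have 2^p < 2^p+k < 2^{p+1}, so 2^p+k is not a power of 2. So xy^2z ∉ L.
This contradicts the pumping lemma, so L is not regular.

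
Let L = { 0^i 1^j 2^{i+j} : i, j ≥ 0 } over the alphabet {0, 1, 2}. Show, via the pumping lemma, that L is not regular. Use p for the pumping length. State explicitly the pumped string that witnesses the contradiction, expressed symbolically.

0^{p+k} 1^p 2^{2p}

Assume L is regular. Let p be the pumping length given by the pumping lemma.
Take w = 0^p 1^p 2^{2p} ∈ L (with i=j=p, i+j=2p), |w| = 4p ≥ p.
Write w = xyz as guaranteed by the lemma, with |xy| ≤ p and |y| ≥ 1.
Because |xy| ≤ p and w begins with p copies of 0, we have y = 0^k with 1 ≤ k ≤ p.
Consider xy^2z = 0^{p+k} 1^p 2^{2p}. Now the 0- and 1-counts sum to 2p+k, but the 2-count is 2p ≠ 2p+k. So xy^2z ∉ L.
This is a contradiction; hence L is not regular.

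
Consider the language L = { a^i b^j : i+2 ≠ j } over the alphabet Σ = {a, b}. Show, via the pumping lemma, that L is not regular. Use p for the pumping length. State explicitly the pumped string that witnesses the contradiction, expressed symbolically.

a^{p+p!} b^{p+p!+2}

Assume L is regular; let p be its pumping constant.
Choose w = a^p b^{p+p!+2}. Since p ≠ (p+p!+2)-2 = p+p!, w ∈ L; and |w| ≥ p.
The pumping lemma gives a decomposition w = xyz where |xy| ≤ p and |y| > 0.
Because |xy| ≤ p and w begins with p copies of a, we have y = a^k with 1 ≤ k ≤ p.
Since 1 ≤ k ≤ p, k divides p!; set t = 1 + p!/k. Then xy^t z has p + (p!/k)·k = p + p! copies of a. Now the a-count is p+p! and (b-count)-2 = (p+p!+2)-2 = p+p!, so i+2 ≠ j fails. So xy^t z = a^{p+p!} b^{p+p!+2} ∉ L.
This contradicts the pumping lemma, so L is not regular.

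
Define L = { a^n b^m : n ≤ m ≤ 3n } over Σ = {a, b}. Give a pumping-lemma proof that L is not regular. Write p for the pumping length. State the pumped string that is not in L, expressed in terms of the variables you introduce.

a^{p+k} b^p

Assume L is regular; let p be its pumping constant.
Take w = a^p b^p ∈ L (since p ≤ p ≤ 3p), with |w| = 2p ≥ p.
Write w = xyz as guaranteed by the lemma, with |xy| ≤ p and |y| ≥ 1.
Because |xy| ≤ p and w begins with p copies of a, we have y = a^k with 1 ≤ k ≤ p.
Pump with i = 2: xy^2z = a^{p+k} b^p. Now n = p+k > p = m, so the condition n ≤ m fails. Thus xy^2z ∉ L.
This is a contradiction; hence L is not regular.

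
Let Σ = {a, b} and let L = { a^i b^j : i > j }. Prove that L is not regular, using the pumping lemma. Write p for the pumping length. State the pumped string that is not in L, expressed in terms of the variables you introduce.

a^{p+1-k} b^p

Suppose for contradiction that L is regular, and let p be the pumping length.
Choose w = a^{p+1} b^p ∈ L, with |w| = 2p+1 ≥ p.
The pumping lemma gives a decomposition w = xyz where |xy| ≤ p and |y| ≥ 1.
Since the first p symbols of w are all a's and |xy| ≤ p, y lies entirely in the leading a-block: y = a^k for some k with 1 ≤ k ≤ p.
Consider xy^0z = xz = a^{p+1-k} b^p. Since k ≥ 1, the a-count p+1-k is at most p, so i > j fails; thus xz ∉ L.
This contradicts the pumping lemma, so L is not regular.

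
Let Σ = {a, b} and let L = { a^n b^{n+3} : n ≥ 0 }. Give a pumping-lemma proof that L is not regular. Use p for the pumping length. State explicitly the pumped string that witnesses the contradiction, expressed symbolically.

a^{p+k} b^{p+3}

Assume L is regular. Let p be the pumping length given by the pumping lemma.
Choose w = a^p b^{p+3}, which is in L with |w| = 2p+3 ≥ p.
By the pumping lemma, w = xyz with |xy| ≤ p and |y| > 0.
Because |xy| ≤ p and w begins with p copies of a, we have y = a^k with 1 ≤ k ≤ p.
Pump with i = 2: xy^2z = a^{p+k} b^{p+3}. For this to lie in L we would need p+3 = (p+k)+3, which forces k = 0. But k ≥ 1, so xy^2z ∉ L.
This is a contradiction; hence L is not regular.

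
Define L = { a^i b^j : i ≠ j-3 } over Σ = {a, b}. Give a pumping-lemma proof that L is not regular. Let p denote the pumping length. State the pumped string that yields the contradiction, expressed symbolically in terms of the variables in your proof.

a^{p+p!} b^{p+p!+3}

Toward a contradiction, assume L is regular with pumping length p.
Choose w = a^p b^{p+p!+3}. Since p ≠ (p+p!+3)-3 = p+p!, w ∈ L; and |w| ≥ p.
The pumping lemma gives a decomposition w = xyz where |xy| ≤ p and y is nonempty.
Because |xy| ≤ p and w begins with p copies of a, we have y = a^k with 1 ≤ k ≤ p.
Since 1 ≤ k ≤ p, k divides p!; set t = 1 + p!/k. Then xy^t z has p + (p!/k)·k = p + p! copies of a. Now the a-count is p+p! and (b-count)-3 = (p+p!+3)-3 = p+p!, so i ≠ j-3 fails. So xy^t z = a^{p+p!} b^{p+p!+3} ∉ L.
This contradicts the pumping lemma, so L is not regular.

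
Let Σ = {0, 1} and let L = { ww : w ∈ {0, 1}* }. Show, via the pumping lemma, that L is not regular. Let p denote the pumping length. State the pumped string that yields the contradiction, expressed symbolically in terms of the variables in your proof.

Toward a contradiction, assume L is regular with pumping length p.
Take w = 0^p 1^p 0^p 1^p = uu where u = 0^p1^p; then w ∈ L and |w| = 4p ≥ p.
Write w = xyz as guaranteed by the lemma, with |xy| ≤ p and |y| > 0.
Since the first p symbols of w are all 0's and |xy| ≤ p, y lies entirely in the leading 0-block: y = 0^k for some k with 1 ≤ k ≤ p.
Pump with i = 2: xy^2z = 0^{p+k} 1^p 0^p 1^p, of length 4p+k. Suppose this equals vv. The string starts with 0 and ends with 1, so v does too; thus the boundary between the two copies of v is a 1→0 transition. There is exactly one such transition, at position 2p+k, so |v| = 2p+k and |vv| = 4p+2k ≠ 4p+k since k ≥ 1. So xy^2z ∉ L.
This contradicts the pumping lemma, so L is not regular.

0^{p+k} 1^p 0^p 1^p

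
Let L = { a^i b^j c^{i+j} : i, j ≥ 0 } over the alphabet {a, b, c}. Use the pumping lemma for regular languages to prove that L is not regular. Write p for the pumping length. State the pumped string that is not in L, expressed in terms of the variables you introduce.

a^{p+k} b^p c^{2p}

Toward a contradiction, assume L is regular with pumping length p.
Take w = a^p b^p c^{2p} ∈ L (with i=j=p, i+j=2p), |w| = 4p ≥ p.
Write w = xyz as guaranteed by the lemma, with |xy| ≤ p and y is nonempty.
Since the first p symbols of w are all a's and |xy| ≤ p, y lies entirely in the leading a-block: y = a^k for some k with 1 ≤ k ≤ p.
Consider xy^2z = a^{p+k} b^p c^{2p}. Now the a- and b-counts sum to 2p+k, but the c-count is 2p ≠ 2p+k. So xy^2z ∉ L.
This is a contradiction; hence L is not regular.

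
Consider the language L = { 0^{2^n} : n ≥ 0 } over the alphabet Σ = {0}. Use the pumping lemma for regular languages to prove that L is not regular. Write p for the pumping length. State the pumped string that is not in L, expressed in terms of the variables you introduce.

0^{2^p+k}

Assume L is regular; let p be its pumping constant.
Take w = 0^{2^p} ∈ L with |w| = 2^p ≥ p.
The pumping lemma gives a decomposition w = xyz where |xy| ≤ p and |y| ≥ 1.
Then y = 0^k for some k with 1 ≤ k ≤ p.
Pump with i = 2: xy^2z = 0^{2^p+k}. Since 1 ≤ k ≤ p < 2^p, we have 2^p < 2^p+k < 2^{p+1}, so 2^p+k is not a power of 2. So xy^2z ∉ L.
This is a contradiction; hence L is not regular.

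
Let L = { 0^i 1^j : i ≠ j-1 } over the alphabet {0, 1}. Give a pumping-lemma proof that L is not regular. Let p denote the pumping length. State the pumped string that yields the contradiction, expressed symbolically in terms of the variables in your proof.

Assume L is regular; let p be its pumping constant.
Choose w = 0^p 1^{p+p!+1}. Since p ≠ (p+p!+1)-1 = p+p!, w ∈ L; and |w| ≥ p.
By the pumping lemma, w = xyz with |xy| ≤ p and |y| > 0.
Since the first p symbols of w are all 0's and |xy| ≤ p, y lies entirely in the leading 0-block: y = 0^k for some k with 1 ≤ k ≤ p.
Since 1 ≤ k ≤ p, k divides p!; set t = 1 + p!/k. Then xy^t z has p + (p!/k)·k = p + p! copies of 0. Now the 0-count is p+p! and (1-count)-1 = (p+p!+1)-1 = p+p!, so i ≠ j-1 fails. So xy^t z = 0^{p+p!} 1^{p+p!+1} ∉ L.
Contradiction. Therefore L is not regular.

0^{p+p!} 1^{p+p!+1}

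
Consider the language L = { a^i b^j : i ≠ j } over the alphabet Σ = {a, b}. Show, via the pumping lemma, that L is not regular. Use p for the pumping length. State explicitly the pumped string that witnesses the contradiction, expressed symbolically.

a^{p+p!} b^{p+p!}

Assume L is regular. Let p be the pumping length given by the pumping lemma.
Choose w = a^p b^{p+p!}. Since p ≠ p+p!, w ∈ L; and |w| ≥ p.
The pumping lemma gives a decomposition w = xyz where |xy| ≤ p and |y| ≥ 1.
Because |xy| ≤ p and w begins with p copies of a, we have y = a^k with 1 ≤ k ≤ p.
Since 1 ≤ k ≤ p, k divides p!; set t = 1 + p!/k. Then xy^t z has p + (p!/k)·k = p + p! copies of a. Now the a-count equals the b-count, so i ≠ j fails. So xy^t z = a^{p+p!} b^{p+p!} ∉ L.
This is a contradiction; hence L is not regular.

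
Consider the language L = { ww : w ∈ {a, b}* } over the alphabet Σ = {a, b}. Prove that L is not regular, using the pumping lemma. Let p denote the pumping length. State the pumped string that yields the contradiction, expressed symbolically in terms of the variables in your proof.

a^{p+k} b^p a^p b^p

Assume L is regular; let p be its pumping constant.
Take w = a^p b^p a^p b^p = uu where u = a^pb^p; then w ∈ L and |w| = 4p ≥ p.
By the pumping lemma, w = xyz with |xy| ≤ p and |y| > 0.
Because |xy| ≤ p and w begins with p copies of a, we have y = a^k with 1 ≤ k ≤ p.
Pump with i = 2: xy^2z = a^{p+k} b^p a^p b^p, of length 4p+k. Suppose this equals vv. The string starts with a and ends with b, so v does too; thus the boundary between the two copies of v is a b→a transition. There is exactly one such transition, at position 2p+k, so |v| = 2p+k and |vv| = 4p+2k ≠ 4p+k since k ≥ 1. So xy^2z ∉ L.
Contradiction. Therefore L is not regular.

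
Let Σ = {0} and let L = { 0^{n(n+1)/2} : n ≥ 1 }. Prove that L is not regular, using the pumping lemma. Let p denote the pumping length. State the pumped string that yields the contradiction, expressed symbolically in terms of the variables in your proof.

Assume L is regular; let p be its pumping constant.
Take w = 0^{p(p+1)/2} ∈ L with |w| = p(p+1)/2 ≥ p.
By the pumping lemma, w = xyz with |xy| ≤ p and y is nonempty.
Then y = 0^k for some k with 1 ≤ k ≤ p.
Pump with i = 2: xy^2z = 0^{p(p+1)/2+k}. Since 1 ≤ k ≤ p, p(p+1)/2 < p(p+1)/2+k ≤ p(p+1)/2+p < (p+1)(p+2)/2, so p(p+1)/2+k is strictly between consecutive triangular numbers. So xy^2z ∉ L.
This is a contradiction; hence L is not regular.

0^{p(p+1)/2+k}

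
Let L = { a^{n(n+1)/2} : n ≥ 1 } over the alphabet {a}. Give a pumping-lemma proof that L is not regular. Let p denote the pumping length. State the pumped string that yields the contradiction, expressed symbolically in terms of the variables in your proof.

a^{p(p+1)/2+k}

Assume L is regular; let p be its pumping constant.
Take w = a^{p(p+1)/2} ∈ L with |w| = p(p+1)/2 ≥ p.
The pumping lemma gives a decomposition w = xyz where |xy| ≤ p and y is nonempty.
Then y = a^k for some k with 1 ≤ k ≤ p.
Pump with i = 2: xy^2z = a^{p(p+1)/2+k}. Since 1 ≤ k ≤ p, p(p+1)/2 < p(p+1)/2+k ≤ p(p+1)/2+p < (p+1)(p+2)/2, so p(p+1)/2+k is strictly between consecutive triangular numbers. So xy^2z ∉ L.
This is a contradiction; hence L is not regular.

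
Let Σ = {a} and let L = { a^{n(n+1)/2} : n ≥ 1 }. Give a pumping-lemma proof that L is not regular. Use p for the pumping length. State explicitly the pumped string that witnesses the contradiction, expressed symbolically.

Suppose for contradiction that L is regular, and let p be the pumping length.
Take w = a^{p(p+1)/2} ∈ L with |w| = p(p+1)/2 ≥ p.
Write w = xyz as guaranteed by the lemma, with |xy| ≤ p and |y| ≥ 1.
Then y = a^k for some k with 1 ≤ k ≤ p.
Pump with i = 2: xy^2z = a^{p(p+1)/2+k}. Since 1 ≤ k ≤ p, p(p+1)/2 < p(p+1)/2+k ≤ p(p+1)/2+p < (p+1)(p+2)/2, so p(p+1)/2+k is strictly between consecutive triangular numbers. So xy^2z ∉ L.
This is a contradiction; hence L is not regular.

a^{p(p+1)/2+k}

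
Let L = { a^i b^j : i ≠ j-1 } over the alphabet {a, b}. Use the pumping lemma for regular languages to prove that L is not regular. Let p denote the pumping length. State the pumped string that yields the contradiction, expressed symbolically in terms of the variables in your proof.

a^{p+p!} b^{p+p!+1}

Assume L is regular; let p be its pumping constant.
Choose w = a^p b^{p+p!+1}. Since p ≠ (p+p!+1)-1 = p+p!, w ∈ L; and |w| ≥ p.
By the pumping lemma, w = xyz with |xy| ≤ p and y is nonempty.
Because |xy| ≤ p and w begins with p copies of a, we have y = a^k with 1 ≤ k ≤ p.
Since 1 ≤ k ≤ p, k divides p!; set t = 1 + p!/k. Then xy^t z has p + (p!/k)·k = p + p! copies of a. Now the a-count is p+p! and (b-count)-1 = (p+p!+1)-1 = p+p!, so i ≠ j-1 fails. So xy^t z = a^{p+p!} b^{p+p!+1} ∉ L.
This contradicts the pumping lemma, so L is not regular.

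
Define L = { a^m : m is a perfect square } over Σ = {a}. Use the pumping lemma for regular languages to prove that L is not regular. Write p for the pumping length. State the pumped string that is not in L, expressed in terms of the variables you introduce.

a^{p²+k}

Assume L is regular; let p be its pumping constant.
Take w = a^{p²} ∈ L with |w| = p² ≥ p.
The pumping lemma gives a decomposition w = xyz where |xy| ≤ p and y is nonempty.
Then y = a^k for some k with 1 ≤ k ≤ p.
Pump with i = 2: xy^2z = a^{p²+k}. Since 1 ≤ k ≤ p, p² < p²+k ≤ p²+p < (p+1)², so p²+k lies strictly between consecutive squares and is not a perfect square. So xy^2z ∉ L.
Contradiction. Therefore L is not regular.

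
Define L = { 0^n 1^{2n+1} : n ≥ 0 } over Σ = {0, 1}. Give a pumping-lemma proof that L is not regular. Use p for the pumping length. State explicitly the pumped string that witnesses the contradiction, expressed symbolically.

0^{p+k} 1^{2p+1}

Assume L is regular; let p be its pumping constant.
Choose w = 0^p 1^{2p+1}, which is in L with |w| = 3p+1 ≥ p.
By the pumping lemma, w = xyz with |xy| ≤ p and y is nonempty.
The first p characters of w are 0's, so xy (and hence y) consists only of 0's. Write y = 0^k, 1 ≤ k ≤ p.
Pump with i = 2: xy^2z = 0^{p+k} 1^{2p+1}. For this to lie in L we would need 2p+1 = 2(p+k)+1, which forces k = 0. But k ≥ 1, so xy^2z ∉ L.
This is a contradiction; hence L is not regular.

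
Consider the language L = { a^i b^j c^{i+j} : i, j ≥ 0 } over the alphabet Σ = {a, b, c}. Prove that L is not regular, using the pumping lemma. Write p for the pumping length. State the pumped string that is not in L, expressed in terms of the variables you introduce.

Assume L is regular. Let p be the pumping length given by the pumping lemma.
Take w = a^p b^p c^{2p} ∈ L (with i=j=p, i+j=2p), |w| = 4p ≥ p.
Write w = xyz as guaranteed by the lemma, with |xy| ≤ p and |y| ≥ 1.
Since the first p symbols of w are all a's and |xy| ≤ p, y lies entirely in the leading a-block: y = a^k for some k with 1 ≤ k ≤ p.
Consider xy^2z = a^{p+k} b^p c^{2p}. Now the a- and b-counts sum to 2p+k, but the c-count is 2p ≠ 2p+k. So xy^2z ∉ L.
This is a contradiction; hence L is not regular.

a^{p+k} b^p c^{2p}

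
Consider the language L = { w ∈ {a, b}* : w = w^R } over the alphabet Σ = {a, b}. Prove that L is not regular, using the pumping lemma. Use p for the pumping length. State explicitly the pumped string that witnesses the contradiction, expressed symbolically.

a^{p+k} b a^p

Assume L is regular. Let p be the pumping length given by the pumping lemma.
Take w = a^p b a^p, a palindrome of length 2p+1 ≥ p.
The pumping lemma gives a decomposition w = xyz where |xy| ≤ p and |y| ≥ 1.
The first p characters of w are a's, so xy (and hence y) consists only of a's. Write y = a^k, 1 ≤ k ≤ p.
Pump with i = 2: xy^2z = a^{p+k} b a^p. Its reverse is a^p b a^{p+k}, which differs from xy^2z since k ≥ 1. So xy^2z is not a palindrome and xy^2z ∉ L.
This is a contradiction; hence L is not regular.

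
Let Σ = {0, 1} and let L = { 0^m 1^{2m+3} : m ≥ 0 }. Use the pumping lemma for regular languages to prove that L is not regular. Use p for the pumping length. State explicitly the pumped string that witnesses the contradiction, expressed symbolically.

Assume L is regular; let p be its pumping constant.
Choose w = 0^p 1^{2p+3}, which is in L with |w| = 3p+3 ≥ p.
Write w = xyz as guaranteed by the lemma, with |xy| ≤ p and |y| ≥ 1.
Since the first p symbols of w are all 0's and |xy| ≤ p, y lies entirely in the leading 0-block: y = 0^k for some k with 1 ≤ k ≤ p.
Pump with i = 2: xy^2z = 0^{p+k} 1^{2p+3}. For this to lie in L we would need 2p+3 = 2(p+k)+3, which forces k = 0. But k ≥ 1, so xy^2z ∉ L.
Contradiction. Therefore L is not regular.

0^{p+k} 1^{2p+3}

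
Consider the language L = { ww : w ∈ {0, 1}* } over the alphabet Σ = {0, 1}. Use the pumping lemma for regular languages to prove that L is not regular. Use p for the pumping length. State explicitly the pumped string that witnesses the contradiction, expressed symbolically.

0^{p+k} 1^p 0^p 1^p

Assume L is regular; let p be its pumping constant.
Take w = 0^p 1^p 0^p 1^p = uu where u = 0^p1^p; then w ∈ L and |w| = 4p ≥ p.
Write w = xyz as guaranteed by the lemma, with |xy| ≤ p and |y| > 0.
The first p characters of w are 0's, so xy (and hence y) consists only of 0's. Write y = 0^k, 1 ≤ k ≤ p.
Pump with i = 2: xy^2z = 0^{p+k} 1^p 0^p 1^p, of length 4p+k. Suppose this equals vv. The string starts with 0 and ends with 1, so v does too; thus the boundary between the two copies of v is a 1→0 transition. There is exactly one such transition, at position 2p+k, so |v| = 2p+k and |vv| = 4p+2k ≠ 4p+k since k ≥ 1. So xy^2z ∉ L.
This contradicts the pumping lemma, so L is not regular.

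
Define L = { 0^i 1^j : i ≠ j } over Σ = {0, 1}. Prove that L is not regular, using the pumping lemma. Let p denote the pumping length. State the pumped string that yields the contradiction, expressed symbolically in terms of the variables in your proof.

0^{p+p!} 1^{p+p!}

Suppose for contradiction that L is regular, and let p be the pumping length.
Choose w = 0^p 1^{p+p!}. Since p ≠ p+p!, w ∈ L; and |w| ≥ p.
Write w = xyz as guaranteed by the lemma, with |xy| ≤ p and |y| > 0.
The first p characters of w are 0's, so xy (and hence y) consists only of 0's. Write y = 0^k, 1 ≤ k ≤ p.
Since 1 ≤ k ≤ p, k divides p!; set t = 1 + p!/k. Then xy^t z has p + (p!/k)·k = p + p! copies of 0. Now the 0-count equals the 1-count, so i ≠ j fails. So xy^t z = 0^{p+p!} 1^{p+p!} ∉ L.
Contradiction. Therefore L is not regular.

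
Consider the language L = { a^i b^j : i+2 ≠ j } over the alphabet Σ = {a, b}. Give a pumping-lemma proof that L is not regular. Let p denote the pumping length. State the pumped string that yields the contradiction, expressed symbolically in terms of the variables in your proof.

Toward a contradiction, assume L is regular with pumping length p.
Choose w = a^p b^{p+p!+2}. Since p ≠ (p+p!+2)-2 = p+p!, w ∈ L; and |w| ≥ p.
The pumping lemma gives a decomposition w = xyz where |xy| ≤ p and |y| ≥ 1.
Since the first p symbols of w are all a's and |xy| ≤ p, y lies entirely in the leading a-block: y = a^k for some k with 1 ≤ k ≤ p.
Since 1 ≤ k ≤ p, k divides p!; set t = 1 + p!/k. Then xy^t z has p + (p!/k)·k = p + p! copies of a. Now the a-count is p+p! and (b-count)-2 = (p+p!+2)-2 = p+p!, so i+2 ≠ j fails. So xy^t z = a^{p+p!} b^{p+p!+2} ∉ L.
Contradiction. Therefore L is not regular.

a^{p+p!} b^{p+p!+2}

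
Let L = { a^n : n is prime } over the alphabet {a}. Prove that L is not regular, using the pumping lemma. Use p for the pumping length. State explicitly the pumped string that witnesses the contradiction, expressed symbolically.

a^{q(1+k)}

Assume L is regular; let p be its pumping constant.
Let q be a prime with q ≥ p+2 (infinitely many primes exist), and take w = a^q ∈ L with |w| = q ≥ p.
By the pumping lemma, w = xyz with |xy| ≤ p and |y| > 0.
Then y = a^k for some k with 1 ≤ k ≤ p.
Since 1 ≤ k ≤ p, |xz| = q-k. Pump with i = q+1: |xy^{q+1}z| = (q-k)+(q+1)k = q+qk = q(1+k), which is composite (both factors ≥ 2). So xy^{q+1}z = a^{q(1+k)} ∉ L.
Contradiction. Therefore L is not regular.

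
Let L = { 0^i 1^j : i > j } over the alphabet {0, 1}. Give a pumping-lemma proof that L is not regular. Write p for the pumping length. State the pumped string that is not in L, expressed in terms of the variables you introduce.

0^{p+1-k} 1^p

Assume L is regular; let p be its pumping constant.
Choose w = 0^{p+1} 1^p ∈ L, with |w| = 2p+1 ≥ p.
By the pumping lemma, w = xyz with |xy| ≤ p and y is nonempty.
Since the first p symbols of w are all 0's and |xy| ≤ p, y lies entirely in the leading 0-block: y = 0^k for some k with 1 ≤ k ≤ p.
Consider xy^0z = xz = 0^{p+1-k} 1^p. Since k ≥ 1, the 0-count p+1-k is at most p, so i > j fails; thus xz ∉ L.
Contradiction. Therefore L is not regular.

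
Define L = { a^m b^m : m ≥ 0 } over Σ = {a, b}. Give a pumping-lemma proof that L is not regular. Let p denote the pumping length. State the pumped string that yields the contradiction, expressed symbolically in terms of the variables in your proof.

a^{p+k} b^p

Assume L is regular; let p be its pumping constant.
Let w = a^p b^p ∈ L; note |w| = 2p ≥ p.
By the pumping lemma, w = xyz with |xy| ≤ p and |y| ≥ 1.
Because |xy| ≤ p and w begins with p copies of a, we have y = a^k with 1 ≤ k ≤ p.
Pump with i = 2: xy^2z = a^{p+k} b^p. For this to lie in L we would need p = p+k, which forces k = 0. But k ≥ 1, so xy^2z ∉ L.
This contradicts the pumping lemma, so L is not regular.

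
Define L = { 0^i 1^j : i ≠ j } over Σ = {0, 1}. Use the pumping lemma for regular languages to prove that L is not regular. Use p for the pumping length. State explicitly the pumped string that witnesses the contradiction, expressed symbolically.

Assume L is regular. Let p be the pumping length given by the pumping lemma.
Choose w = 0^p 1^{p+p!}. Since p ≠ p+p!, w ∈ L; and |w| ≥ p.
Write w = xyz as guaranteed by the lemma, with |xy| ≤ p and |y| ≥ 1.
Since the first p symbols of w are all 0's and |xy| ≤ p, y lies entirely in the leading 0-block: y = 0^k for some k with 1 ≤ k ≤ p.
Since 1 ≤ k ≤ p, k divides p!; set t = 1 + p!/k. Then xy^t z has p + (p!/k)·k = p + p! copies of 0. Now the 0-count equals the 1-count, so i ≠ j fails. So xy^t z = 0^{p+p!} 1^{p+p!} ∉ L.
This contradicts the pumping lemma, so L is not regular.

0^{p+p!} 1^{p+p!}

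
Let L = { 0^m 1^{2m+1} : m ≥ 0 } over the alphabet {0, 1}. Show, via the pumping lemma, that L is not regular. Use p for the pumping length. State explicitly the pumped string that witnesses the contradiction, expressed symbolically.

Assume L is regular. Let p be the pumping length given by the pumping lemma.
Choose w = 0^p 1^{2p+1}, which is in L with |w| = 3p+1 ≥ p.
Write w = xyz as guaranteed by the lemma, with |xy| ≤ p and y is nonempty.
The first p characters of w are 0's, so xy (and hence y) consists only of 0's. Write y = 0^k, 1 ≤ k ≤ p.
Pump with i = 2: xy^2z = 0^{p+k} 1^{2p+1}. For this to lie in L we would need 2p+1 = 2(p+k)+1, which forces k = 0. But k ≥ 1, so xy^2z ∉ L.
Contradiction. Therefore L is not regular.

0^{p+k} 1^{2p+1}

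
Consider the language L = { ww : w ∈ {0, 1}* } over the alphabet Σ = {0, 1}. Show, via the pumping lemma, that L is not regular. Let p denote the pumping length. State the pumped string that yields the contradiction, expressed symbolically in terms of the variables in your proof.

Suppose for contradiction that L is regular, and let p be the pumping length.
Take w = 0^p 1^p 0^p 1^p = uu where u = 0^p1^p; then w ∈ L and |w| = 4p ≥ p.
Write w = xyz as guaranteed by the lemma, with |xy| ≤ p and |y| ≥ 1.
Because |xy| ≤ p and w begins with p copies of 0, we have y = 0^k with 1 ≤ k ≤ p.
Pump with i = 2: xy^2z = 0^{p+k} 1^p 0^p 1^p, of length 4p+k. Suppose this equals vv. The string starts with 0 and ends with 1, so v does too; thus the boundary between the two copies of v is a 1→0 transition. There is exactly one such transition, at position 2p+k, so |v| = 2p+k and |vv| = 4p+2k ≠ 4p+k since k ≥ 1. So xy^2z ∉ L.
This contradicts the pumping lemma, so L is not regular.

0^{p+k} 1^p 0^p 1^p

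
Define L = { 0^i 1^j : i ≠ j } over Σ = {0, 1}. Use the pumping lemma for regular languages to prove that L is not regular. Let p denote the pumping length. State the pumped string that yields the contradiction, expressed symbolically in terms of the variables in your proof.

Assume L is regular; let p be its pumping constant.
Choose w = 0^p 1^{p+p!}. Since p ≠ p+p!, w ∈ L; and |w| ≥ p.
By the pumping lemma, w = xyz with |xy| ≤ p and |y| > 0.
Because |xy| ≤ p and w begins with p copies of 0, we have y = 0^k with 1 ≤ k ≤ p.
Since 1 ≤ k ≤ p, k divides p!; set t = 1 + p!/k. Then xy^t z has p + (p!/k)·k = p + p! copies of 0. Now the 0-count equals the 1-count, so i ≠ j fails. So xy^t z = 0^{p+p!} 1^{p+p!} ∉ L.
This contradicts the pumping lemma, so L is not regular.

0^{p+p!} 1^{p+p!}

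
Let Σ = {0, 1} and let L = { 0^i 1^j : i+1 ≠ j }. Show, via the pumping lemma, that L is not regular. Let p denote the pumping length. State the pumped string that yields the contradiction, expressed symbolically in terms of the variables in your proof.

0^{p+p!} 1^{p+p!+1}

Suppose for contradiction that L is regular, and let p be the pumping length.
Choose w = 0^p 1^{p+p!+1}. Since p ≠ (p+p!+1)-1 = p+p!, w ∈ L; and |w| ≥ p.
The pumping lemma gives a decomposition w = xyz where |xy| ≤ p and |y| > 0.
Because |xy| ≤ p and w begins with p copies of 0, we have y = 0^k with 1 ≤ k ≤ p.
Since 1 ≤ k ≤ p, k divides p!; set t = 1 + p!/k. Then xy^t z has p + (p!/k)·k = p + p! copies of 0. Now the 0-count is p+p! and (1-count)-1 = (p+p!+1)-1 = p+p!, so i+1 ≠ j fails. So xy^t z = 0^{p+p!} 1^{p+p!+1} ∉ L.
This is a contradiction; hence L is not regular.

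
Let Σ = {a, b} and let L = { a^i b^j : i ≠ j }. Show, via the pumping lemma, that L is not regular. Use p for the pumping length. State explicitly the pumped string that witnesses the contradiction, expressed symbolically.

Assume L is regular. Let p be the pumping length given by the pumping lemma.
Choose w = a^p b^{p+p!}. Since p ≠ p+p!, w ∈ L; and |w| ≥ p.
By the pumping lemma, w = xyz with |xy| ≤ p and |y| ≥ 1.
The first p characters of w are a's, so xy (and hence y) consists only of a's. Write y = a^k, 1 ≤ k ≤ p.
Since 1 ≤ k ≤ p, k divides p!; set t = 1 + p!/k. Then xy^t z has p + (p!/k)·k = p + p! copies of a. Now the a-count equals the b-count, so i ≠ j fails. So xy^t z = a^{p+p!} b^{p+p!} ∉ L.
Contradiction. Therefore L is not regular.

a^{p+p!} b^{p+p!}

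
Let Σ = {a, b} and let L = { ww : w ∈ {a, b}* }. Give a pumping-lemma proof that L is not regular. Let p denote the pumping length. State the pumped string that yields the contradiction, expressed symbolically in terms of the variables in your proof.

a^{p+k} b^p a^p b^p

Toward a contradiction, assume L is regular with pumping length p.
Take w = a^p b^p a^p b^p = uu where u = a^pb^p; then w ∈ L and |w| = 4p ≥ p.
By the pumping lemma, w = xyz with |xy| ≤ p and |y| > 0.
Because |xy| ≤ p and w begins with p copies of a, we have y = a^k with 1 ≤ k ≤ p.
Pump with i = 2: xy^2z = a^{p+k} b^p a^p b^p, of length 4p+k. Suppose this equals vv. The string starts with a and ends with b, so v does too; thus the boundary between the two copies of v is a b→a transition. There is exactly one such transition, at position 2p+k, so |v| = 2p+k and |vv| = 4p+2k ≠ 4p+k since k ≥ 1. So xy^2z ∉ L.
Contradiction. Therefore L is not regular.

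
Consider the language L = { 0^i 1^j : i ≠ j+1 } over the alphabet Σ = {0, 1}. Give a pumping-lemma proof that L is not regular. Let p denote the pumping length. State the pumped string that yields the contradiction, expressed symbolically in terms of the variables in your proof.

0^{p+p!} 1^{p+p!-1}

Suppose for contradiction that L is regular, and let p be the pumping length.
Choose w = 0^p 1^{p+p!-1}. Since p ≠ (p+p!-1)+1 = p+p!, w ∈ L; and |w| ≥ p.
Write w = xyz as guaranteed by the lemma, with |xy| ≤ p and y is nonempty.
Since the first p symbols of w are all 0's and |xy| ≤ p, y lies entirely in the leading 0-block: y = 0^k for some k with 1 ≤ k ≤ p.
Since 1 ≤ k ≤ p, k divides p!; set t = 1 + p!/k. Then xy^t z has p + (p!/k)·k = p + p! copies of 0. Now the 0-count is p+p! and (1-count)+1 = (p+p!-1)+1 = p+p!, so i ≠ j+1 fails. So xy^t z = 0^{p+p!} 1^{p+p!-1} ∉ L.
This is a contradiction; hence L is not regular.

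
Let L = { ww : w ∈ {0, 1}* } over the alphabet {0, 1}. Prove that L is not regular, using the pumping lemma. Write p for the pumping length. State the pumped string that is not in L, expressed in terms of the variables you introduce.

Toward a contradiction, assume L is regular with pumping length p.
Take w = 0^p 1^p 0^p 1^p = uu where u = 0^p1^p; then w ∈ L and |w| = 4p ≥ p.
The pumping lemma gives a decomposition w = xyz where |xy| ≤ p and |y| ≥ 1.
The first p characters of w are 0's, so xy (and hence y) consists only of 0's. Write y = 0^k, 1 ≤ k ≤ p.
Pump with i = 2: xy^2z = 0^{p+k} 1^p 0^p 1^p, of length 4p+k. Suppose this equals vv. The string starts with 0 and ends with 1, so v does too; thus the boundary between the two copies of v is a 1→0 transition. There is exactly one such transition, at position 2p+k, so |v| = 2p+k and |vv| = 4p+2k ≠ 4p+k since k ≥ 1. So xy^2z ∉ L.
This is a contradiction; hence L is not regular.

0^{p+k} 1^p 0^p 1^p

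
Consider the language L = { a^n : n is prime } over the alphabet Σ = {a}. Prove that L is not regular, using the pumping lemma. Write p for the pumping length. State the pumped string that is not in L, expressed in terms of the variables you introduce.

Assume L is regular. Let p be the pumping length given by the pumping lemma.
Let q be a prime with q ≥ p+2 (infinitely many primes exist), and take w = a^q ∈ L with |w| = q ≥ p.
Write w = xyz as guaranteed by the lemma, with |xy| ≤ p and y is nonempty.
Then y = a^k for some k with 1 ≤ k ≤ p.
Since 1 ≤ k ≤ p, |xz| = q-k. Pump with i = q+1: |xy^{q+1}z| = (q-k)+(q+1)k = q+qk = q(1+k), which is composite (both factors ≥ 2). So xy^{q+1}z = a^{q(1+k)} ∉ L.
This contradicts the pumping lemma, so L is not regular.

a^{q(1+k)}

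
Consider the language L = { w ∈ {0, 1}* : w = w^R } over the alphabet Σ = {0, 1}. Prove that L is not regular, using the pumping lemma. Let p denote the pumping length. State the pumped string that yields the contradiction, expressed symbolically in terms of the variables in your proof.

0^{p+k} 1 0^p

Assume L is regular; let p be its pumping constant.
Take w = 0^p 1 0^p, a palindrome of length 2p+1 ≥ p.
By the pumping lemma, w = xyz with |xy| ≤ p and |y| ≥ 1.
Since the first p symbols of w are all 0's and |xy| ≤ p, y lies entirely in the leading 0-block: y = 0^k for some k with 1 ≤ k ≤ p.
Pump with i = 2: xy^2z = 0^{p+k} 1 0^p. Its reverse is 0^p 1 0^{p+k}, which differs from xy^2z since k ≥ 1. So xy^2z is not a palindrome and xy^2z ∉ L.
This contradicts the pumping lemma, so L is not regular.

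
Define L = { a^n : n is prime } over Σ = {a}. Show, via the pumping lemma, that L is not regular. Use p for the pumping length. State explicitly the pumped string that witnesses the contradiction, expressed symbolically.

Toward a contradiction, assume L is regular with pumping length p.
Let q be a prime with q ≥ p+2 (infinitely many primes exist), and take w = a^q ∈ L with |w| = q ≥ p.
Write w = xyz as guaranteed by the lemma, with |xy| ≤ p and y is nonempty.
Then y = a^k for some k with 1 ≤ k ≤ p.
Since 1 ≤ k ≤ p, |xz| = q-k. Pump with i = q+1: |xy^{q+1}z| = (q-k)+(q+1)k = q+qk = q(1+k), which is composite (both factors ≥ 2). So xy^{q+1}z = a^{q(1+k)} ∉ L.
This is a contradiction; hence L is not regular.

a^{q(1+k)}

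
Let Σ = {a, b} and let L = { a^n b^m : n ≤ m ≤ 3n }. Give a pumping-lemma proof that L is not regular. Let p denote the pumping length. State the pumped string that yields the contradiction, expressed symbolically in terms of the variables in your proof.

a^{p+k} b^p

Suppose for contradiction that L is regular, and let p be the pumping length.
Take w = a^p b^p ∈ L (since p ≤ p ≤ 3p), with |w| = 2p ≥ p.
The pumping lemma gives a decomposition w = xyz where |xy| ≤ p and |y| > 0.
Because |xy| ≤ p and w begins with p copies of a, we have y = a^k with 1 ≤ k ≤ p.
Pump with i = 2: xy^2z = a^{p+k} b^p. Now n = p+k > p = m, so the condition n ≤ m fails. Thus xy^2z ∉ L.
This contradicts the pumping lemma, so L is not regular.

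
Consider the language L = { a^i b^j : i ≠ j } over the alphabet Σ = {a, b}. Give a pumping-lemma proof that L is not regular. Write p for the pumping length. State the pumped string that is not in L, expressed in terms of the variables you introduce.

a^{p+p!} b^{p+p!}

Suppose for contradiction that L is regular, and let p be the pumping length.
Choose w = a^p b^{p+p!}. Since p ≠ p+p!, w ∈ L; and |w| ≥ p.
The pumping lemma gives a decomposition w = xyz where |xy| ≤ p and |y| ≥ 1.
The first p characters of w are a's, so xy (and hence y) consists only of a's. Write y = a^k, 1 ≤ k ≤ p.
Since 1 ≤ k ≤ p, k divides p!; set t = 1 + p!/k. Then xy^t z has p + (p!/k)·k = p + p! copies of a. Now the a-count equals the b-count, so i ≠ j fails. So xy^t z = a^{p+p!} b^{p+p!} ∉ L.
This is a contradiction; hence L is not regular.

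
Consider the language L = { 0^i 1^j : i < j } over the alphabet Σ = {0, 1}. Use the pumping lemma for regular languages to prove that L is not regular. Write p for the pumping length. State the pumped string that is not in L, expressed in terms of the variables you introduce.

0^{p+k} 1^{p+1}

Suppose for contradiction that L is regular, and let p be the pumping length.
Choose w = 0^p 1^{p+1} ∈ L, with |w| = 2p+1 ≥ p.
The pumping lemma gives a decomposition w = xyz where |xy| ≤ p and y is nonempty.
Because |xy| ≤ p and w begins with p copies of 0, we have y = 0^k with 1 ≤ k ≤ p.
Consider xy^2z = 0^{p+k} 1^{p+1}. Since k ≥ 1, the 0-count p+k is at least p+1, so i < j fails; thus xy^2z ∉ L.
Contradiction. Therefore L is not regular.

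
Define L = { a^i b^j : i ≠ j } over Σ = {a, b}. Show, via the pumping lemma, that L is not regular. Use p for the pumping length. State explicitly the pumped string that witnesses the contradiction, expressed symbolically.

Assume L is regular; let p be its pumping constant.
Choose w = a^p b^{p+p!}. Since p ≠ p+p!, w ∈ L; and |w| ≥ p.
By the pumping lemma, w = xyz with |xy| ≤ p and |y| ≥ 1.
Because |xy| ≤ p and w begins with p copies of a, we have y = a^k with 1 ≤ k ≤ p.
Since 1 ≤ k ≤ p, k divides p!; set t = 1 + p!/k. Then xy^t z has p + (p!/k)·k = p + p! copies of a. Now the a-count equals the b-count, so i ≠ j fails. So xy^t z = a^{p+p!} b^{p+p!} ∉ L.
Contradiction. Therefore L is not regular.

a^{p+p!} b^{p+p!}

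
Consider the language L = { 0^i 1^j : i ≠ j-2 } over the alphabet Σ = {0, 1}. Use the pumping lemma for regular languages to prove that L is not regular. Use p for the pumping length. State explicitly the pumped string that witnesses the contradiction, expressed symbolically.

0^{p+p!} 1^{p+p!+2}

Toward a contradiction, assume L is regular with pumping length p.
Choose w = 0^p 1^{p+p!+2}. Since p ≠ (p+p!+2)-2 = p+p!, w ∈ L; and |w| ≥ p.
The pumping lemma gives a decomposition w = xyz where |xy| ≤ p and y is nonempty.
Since the first p symbols of w are all 0's and |xy| ≤ p, y lies entirely in the leading 0-block: y = 0^k for some k with 1 ≤ k ≤ p.
Since 1 ≤ k ≤ p, k divides p!; set t = 1 + p!/k. Then xy^t z has p + (p!/k)·k = p + p! copies of 0. Now the 0-count is p+p! and (1-count)-2 = (p+p!+2)-2 = p+p!, so i ≠ j-2 fails. So xy^t z = 0^{p+p!} 1^{p+p!+2} ∉ L.
Contradiction. Therefore L is not regular.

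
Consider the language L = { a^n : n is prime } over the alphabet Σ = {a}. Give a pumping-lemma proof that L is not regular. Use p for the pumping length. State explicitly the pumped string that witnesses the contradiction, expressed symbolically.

a^{q(1+k)}

Assume L is regular; let p be its pumping constant.
Let q be a prime with q ≥ p+2 (infinitely many primes exist), and take w = a^q ∈ L with |w| = q ≥ p.
Write w = xyz as guaranteed by the lemma, with |xy| ≤ p and |y| ≥ 1.
Then y = a^k for some k with 1 ≤ k ≤ p.
Since 1 ≤ k ≤ p, |xz| = q-k. Pump with i = q+1: |xy^{q+1}z| = (q-k)+(q+1)k = q+qk = q(1+k), which is composite (both factors ≥ 2). So xy^{q+1}z = a^{q(1+k)} ∉ L.
This contradicts the pumping lemma, so L is not regular.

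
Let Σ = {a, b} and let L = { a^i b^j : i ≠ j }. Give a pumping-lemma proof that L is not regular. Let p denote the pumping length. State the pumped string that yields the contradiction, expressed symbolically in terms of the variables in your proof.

a^{p+p!} b^{p+p!}

Assume L is regular. Let p be the pumping length given by the pumping lemma.
Choose w = a^p b^{p+p!}. Since p ≠ p+p!, w ∈ L; and |w| ≥ p.
Write w = xyz as guaranteed by the lemma, with |xy| ≤ p and |y| > 0.
Because |xy| ≤ p and w begins with p copies of a, we have y = a^k with 1 ≤ k ≤ p.
Since 1 ≤ k ≤ p, k divides p!; set t = 1 + p!/k. Then xy^t z has p + (p!/k)·k = p + p! copies of a. Now the a-count equals the b-count, so i ≠ j fails. So xy^t z = a^{p+p!} b^{p+p!} ∉ L.
Contradiction. Therefore L is not regular.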